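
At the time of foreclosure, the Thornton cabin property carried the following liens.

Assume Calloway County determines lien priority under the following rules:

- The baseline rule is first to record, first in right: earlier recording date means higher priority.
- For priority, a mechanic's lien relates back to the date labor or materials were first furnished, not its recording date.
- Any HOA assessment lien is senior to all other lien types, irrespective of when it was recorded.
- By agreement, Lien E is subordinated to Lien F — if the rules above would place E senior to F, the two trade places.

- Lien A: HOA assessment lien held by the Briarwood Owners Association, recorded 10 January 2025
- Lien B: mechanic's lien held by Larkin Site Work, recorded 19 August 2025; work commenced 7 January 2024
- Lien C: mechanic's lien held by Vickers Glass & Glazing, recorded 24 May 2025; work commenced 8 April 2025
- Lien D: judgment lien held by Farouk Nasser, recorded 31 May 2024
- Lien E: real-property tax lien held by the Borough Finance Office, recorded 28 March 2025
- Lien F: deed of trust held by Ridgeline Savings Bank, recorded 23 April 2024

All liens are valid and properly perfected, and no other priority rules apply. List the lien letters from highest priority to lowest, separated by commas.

Effective dates after the stated exceptions: B is treated as recorded 7 January 2024, the work-commencement date; C's effective date is 8 April 2025, when work began.
A, as an HOA assessment lien, has superpriority and ranks first.
Remaining liens by effective date: B (7 January 2024), F (23 April 2024), D (31 May 2024), E (28 March 2025), C (8 April 2025).
E already ranks below F; the subordination has no effect.

A, B, F, D, E, C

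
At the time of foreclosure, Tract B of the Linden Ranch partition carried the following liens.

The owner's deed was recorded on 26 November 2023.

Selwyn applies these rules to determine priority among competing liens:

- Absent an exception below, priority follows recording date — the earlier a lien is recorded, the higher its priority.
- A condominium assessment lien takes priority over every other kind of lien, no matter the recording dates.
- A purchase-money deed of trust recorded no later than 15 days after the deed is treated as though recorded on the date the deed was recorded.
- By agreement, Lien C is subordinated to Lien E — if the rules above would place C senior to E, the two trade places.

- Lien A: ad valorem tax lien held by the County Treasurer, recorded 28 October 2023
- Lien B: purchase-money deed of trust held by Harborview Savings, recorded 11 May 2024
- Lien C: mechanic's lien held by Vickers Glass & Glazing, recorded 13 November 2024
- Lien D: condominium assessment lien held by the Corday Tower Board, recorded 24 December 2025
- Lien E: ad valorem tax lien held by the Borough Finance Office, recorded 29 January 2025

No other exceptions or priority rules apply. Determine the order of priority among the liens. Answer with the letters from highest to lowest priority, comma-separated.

Effective dates: B missed the 15-day window (167 days after the deed), so its recording date stands.
As a condominium assessment lien, D is senior to every other lien.
Ordering the rest by effective date: A (28 October 2023), B (11 May 2024), C (13 November 2024), E (29 January 2025).
C would otherwise be senior to E, so under the subordination agreement C and E exchange positions.

D, A, B, E, C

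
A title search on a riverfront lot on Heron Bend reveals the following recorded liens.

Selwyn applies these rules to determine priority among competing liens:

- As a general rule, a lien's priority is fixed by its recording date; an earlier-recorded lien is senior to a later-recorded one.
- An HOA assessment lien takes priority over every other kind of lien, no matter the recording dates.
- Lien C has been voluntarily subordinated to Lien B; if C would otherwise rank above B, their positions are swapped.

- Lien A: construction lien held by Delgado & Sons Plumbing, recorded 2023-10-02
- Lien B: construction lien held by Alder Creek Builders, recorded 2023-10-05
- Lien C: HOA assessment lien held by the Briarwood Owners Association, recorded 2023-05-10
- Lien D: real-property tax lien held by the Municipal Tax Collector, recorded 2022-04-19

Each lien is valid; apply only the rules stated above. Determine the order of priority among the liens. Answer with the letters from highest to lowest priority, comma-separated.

B, D, A, C

As an HOA assessment lien, C is senior to every other lien.
Remaining liens by effective date: D (2022-04-19), A (2023-10-02), B (2023-10-05).
C is senior to B before the subordination, so the two trade places.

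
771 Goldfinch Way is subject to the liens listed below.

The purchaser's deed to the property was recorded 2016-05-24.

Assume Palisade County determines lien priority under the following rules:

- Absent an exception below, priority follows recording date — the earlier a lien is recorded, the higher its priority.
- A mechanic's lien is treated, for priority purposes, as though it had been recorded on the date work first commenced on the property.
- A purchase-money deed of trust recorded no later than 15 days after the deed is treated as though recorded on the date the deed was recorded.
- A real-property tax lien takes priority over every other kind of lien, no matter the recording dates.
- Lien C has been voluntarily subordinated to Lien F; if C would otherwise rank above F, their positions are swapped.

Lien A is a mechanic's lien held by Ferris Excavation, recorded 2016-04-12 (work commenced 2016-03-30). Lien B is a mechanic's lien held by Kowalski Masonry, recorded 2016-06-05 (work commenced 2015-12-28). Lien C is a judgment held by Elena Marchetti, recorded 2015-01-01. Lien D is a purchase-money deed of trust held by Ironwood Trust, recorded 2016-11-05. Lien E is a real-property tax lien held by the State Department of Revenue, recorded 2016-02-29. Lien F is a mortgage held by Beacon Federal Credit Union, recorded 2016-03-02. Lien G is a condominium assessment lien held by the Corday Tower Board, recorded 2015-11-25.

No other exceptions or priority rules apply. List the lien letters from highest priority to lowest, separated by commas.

Effective dates after the stated exceptions: A's effective date is 2016-03-30, when work began; B relates back to 2015-12-28 (work commenced); D missed the 15-day window (165 days after the deed), so its recording date stands.
E is a real-property tax lien and takes priority over every other lien.
Remaining liens by effective date: C (2015-01-01), G (2015-11-25), B (2015-12-28), F (2016-03-02), A (2016-03-30), D (2016-11-05).
The subordination applies — C was senior to F — so C and F swap.

E, F, G, B, C, A, D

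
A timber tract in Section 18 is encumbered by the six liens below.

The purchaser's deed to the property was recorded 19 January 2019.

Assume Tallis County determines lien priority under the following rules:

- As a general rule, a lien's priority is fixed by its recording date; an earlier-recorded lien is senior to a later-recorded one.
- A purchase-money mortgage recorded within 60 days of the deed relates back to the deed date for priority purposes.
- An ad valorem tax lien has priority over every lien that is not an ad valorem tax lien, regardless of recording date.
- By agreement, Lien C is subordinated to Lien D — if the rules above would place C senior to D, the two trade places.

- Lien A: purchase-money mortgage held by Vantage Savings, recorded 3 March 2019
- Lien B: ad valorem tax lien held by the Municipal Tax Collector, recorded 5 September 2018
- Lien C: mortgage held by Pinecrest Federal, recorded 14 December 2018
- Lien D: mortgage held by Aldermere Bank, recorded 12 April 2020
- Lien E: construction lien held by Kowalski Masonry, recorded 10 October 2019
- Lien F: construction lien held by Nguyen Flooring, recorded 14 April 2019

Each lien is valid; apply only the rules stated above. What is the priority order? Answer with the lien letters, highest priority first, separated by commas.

First, effective dates: A's effective date is the deed date, 19 January 2019.
As an ad valorem tax lien, B is senior to every other lien.
Remaining liens by effective date: C (14 December 2018), A (19 January 2019), F (14 April 2019), E (10 October 2019), D (12 April 2020).
Because C would otherwise rank above D, the subordination swaps them.

B, D, A, F, E, C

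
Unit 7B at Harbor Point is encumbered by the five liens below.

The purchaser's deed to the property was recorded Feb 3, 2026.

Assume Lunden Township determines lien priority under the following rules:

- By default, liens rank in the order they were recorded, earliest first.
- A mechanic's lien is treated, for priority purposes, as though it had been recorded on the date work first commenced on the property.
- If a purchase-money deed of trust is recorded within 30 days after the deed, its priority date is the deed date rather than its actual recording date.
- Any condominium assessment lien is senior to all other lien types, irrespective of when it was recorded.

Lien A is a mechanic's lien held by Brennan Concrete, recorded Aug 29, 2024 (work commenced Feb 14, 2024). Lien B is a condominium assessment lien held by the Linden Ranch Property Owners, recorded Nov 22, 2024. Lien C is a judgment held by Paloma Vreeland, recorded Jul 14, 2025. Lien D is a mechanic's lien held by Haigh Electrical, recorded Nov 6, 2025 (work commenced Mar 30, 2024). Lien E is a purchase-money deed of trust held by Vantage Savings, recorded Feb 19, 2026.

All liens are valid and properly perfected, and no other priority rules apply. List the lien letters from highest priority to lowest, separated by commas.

B, A, D, C, E

First, effective dates: A's effective date is Feb 14, 2024, when work began; D relates back to Mar 30, 2024 (work commenced); E's effective date is the deed date, Feb 3, 2026.
B, as a condominium assessment lien, has superpriority and ranks first.
Among the remaining liens, by effective date: A (Feb 14, 2024), D (Mar 30, 2024), C (Jul 14, 2025), E (Feb 3, 2026).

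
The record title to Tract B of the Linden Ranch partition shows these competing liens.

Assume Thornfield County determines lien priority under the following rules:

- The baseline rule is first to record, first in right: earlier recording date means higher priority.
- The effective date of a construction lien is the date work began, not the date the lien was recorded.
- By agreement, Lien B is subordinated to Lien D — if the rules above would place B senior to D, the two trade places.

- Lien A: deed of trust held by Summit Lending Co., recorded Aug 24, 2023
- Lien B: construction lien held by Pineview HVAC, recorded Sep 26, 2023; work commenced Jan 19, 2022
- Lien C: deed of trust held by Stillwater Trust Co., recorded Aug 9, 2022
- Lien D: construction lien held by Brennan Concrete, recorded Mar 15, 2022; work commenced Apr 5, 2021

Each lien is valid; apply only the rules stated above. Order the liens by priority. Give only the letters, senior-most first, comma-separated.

Effective dates: B's effective date is Jan 19, 2022, when work began; D's effective date is Apr 5, 2021, when work began.
Ordering by effective date: D (Apr 5, 2021), B (Jan 19, 2022), C (Aug 9, 2022), A (Aug 24, 2023).
Since B is not senior to D, the subordination leaves the order unchanged.

D, B, C, A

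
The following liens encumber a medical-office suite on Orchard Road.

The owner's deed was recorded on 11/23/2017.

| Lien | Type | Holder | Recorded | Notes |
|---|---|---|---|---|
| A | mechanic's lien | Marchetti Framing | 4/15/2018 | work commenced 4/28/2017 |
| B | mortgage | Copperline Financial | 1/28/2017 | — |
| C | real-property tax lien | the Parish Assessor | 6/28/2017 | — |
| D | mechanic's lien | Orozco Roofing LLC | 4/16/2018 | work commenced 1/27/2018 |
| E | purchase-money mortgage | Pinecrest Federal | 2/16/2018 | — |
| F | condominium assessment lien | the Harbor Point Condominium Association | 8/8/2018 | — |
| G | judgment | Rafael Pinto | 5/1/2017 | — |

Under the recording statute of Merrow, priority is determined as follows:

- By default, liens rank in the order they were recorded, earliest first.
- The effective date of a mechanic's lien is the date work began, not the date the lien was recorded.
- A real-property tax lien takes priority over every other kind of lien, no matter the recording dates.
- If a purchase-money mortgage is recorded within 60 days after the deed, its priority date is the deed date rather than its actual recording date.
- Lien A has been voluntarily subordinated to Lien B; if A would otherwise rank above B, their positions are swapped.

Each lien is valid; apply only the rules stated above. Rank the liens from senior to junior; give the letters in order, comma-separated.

Effective dates: A relates back to 4/28/2017 (work commenced); D is treated as recorded 1/27/2018, the work-commencement date; E was recorded 85 days after the deed — beyond 60 days — so no relation-back applies.
C is a real-property tax lien, so it outranks all other liens regardless of date.
Ordering the rest by effective date: B (1/28/2017), A (4/28/2017), G (5/1/2017), D (1/27/2018), E (2/16/2018), F (8/8/2018).
A is already junior to B, so the subordination agreement changes nothing.

C, B, A, G, D, E, F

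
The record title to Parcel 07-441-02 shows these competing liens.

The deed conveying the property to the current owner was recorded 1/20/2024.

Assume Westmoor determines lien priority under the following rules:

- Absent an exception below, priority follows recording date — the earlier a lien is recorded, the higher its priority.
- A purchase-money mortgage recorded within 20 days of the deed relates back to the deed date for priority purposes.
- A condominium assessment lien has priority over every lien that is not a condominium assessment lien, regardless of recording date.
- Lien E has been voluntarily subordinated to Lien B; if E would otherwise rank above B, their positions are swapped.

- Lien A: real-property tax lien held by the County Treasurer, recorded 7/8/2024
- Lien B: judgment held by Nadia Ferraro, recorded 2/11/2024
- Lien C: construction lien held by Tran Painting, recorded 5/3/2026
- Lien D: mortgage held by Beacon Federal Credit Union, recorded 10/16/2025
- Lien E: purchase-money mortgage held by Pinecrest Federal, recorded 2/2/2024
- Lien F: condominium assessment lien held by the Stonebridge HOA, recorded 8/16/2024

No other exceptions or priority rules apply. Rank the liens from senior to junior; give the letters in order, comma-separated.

First, effective dates: E's effective date is the deed date, 1/20/2024.
F, as a condominium assessment lien, has superpriority and ranks first.
Among the remaining liens, by effective date: E (1/20/2024), B (2/11/2024), A (7/8/2024), D (10/16/2025), C (5/3/2026).
E is senior to B before the subordination, so the two trade places.

F, B, E, A, D, C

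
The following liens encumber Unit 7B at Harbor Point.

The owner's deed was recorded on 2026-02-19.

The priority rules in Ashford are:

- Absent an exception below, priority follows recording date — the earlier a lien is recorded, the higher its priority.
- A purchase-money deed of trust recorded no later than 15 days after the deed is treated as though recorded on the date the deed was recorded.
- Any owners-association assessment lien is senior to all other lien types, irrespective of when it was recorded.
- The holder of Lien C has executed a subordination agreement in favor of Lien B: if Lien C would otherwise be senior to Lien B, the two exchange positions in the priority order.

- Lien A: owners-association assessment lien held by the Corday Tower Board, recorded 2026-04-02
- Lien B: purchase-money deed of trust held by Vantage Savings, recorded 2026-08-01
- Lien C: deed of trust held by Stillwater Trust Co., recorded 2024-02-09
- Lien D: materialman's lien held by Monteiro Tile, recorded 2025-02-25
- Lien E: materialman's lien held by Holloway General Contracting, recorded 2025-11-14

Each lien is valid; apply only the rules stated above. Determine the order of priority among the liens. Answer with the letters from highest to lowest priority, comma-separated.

First, effective dates: B was recorded 163 days after the deed — beyond 15 days — so no relation-back applies.
As an owners-association assessment lien, A is senior to every other lien.
Among the remaining liens, by effective date: C (2024-02-09), D (2025-02-25), E (2025-11-14), B (2026-08-01).
C would otherwise be senior to B, so under the subordination agreement C and B exchange positions.

A, B, D, E, C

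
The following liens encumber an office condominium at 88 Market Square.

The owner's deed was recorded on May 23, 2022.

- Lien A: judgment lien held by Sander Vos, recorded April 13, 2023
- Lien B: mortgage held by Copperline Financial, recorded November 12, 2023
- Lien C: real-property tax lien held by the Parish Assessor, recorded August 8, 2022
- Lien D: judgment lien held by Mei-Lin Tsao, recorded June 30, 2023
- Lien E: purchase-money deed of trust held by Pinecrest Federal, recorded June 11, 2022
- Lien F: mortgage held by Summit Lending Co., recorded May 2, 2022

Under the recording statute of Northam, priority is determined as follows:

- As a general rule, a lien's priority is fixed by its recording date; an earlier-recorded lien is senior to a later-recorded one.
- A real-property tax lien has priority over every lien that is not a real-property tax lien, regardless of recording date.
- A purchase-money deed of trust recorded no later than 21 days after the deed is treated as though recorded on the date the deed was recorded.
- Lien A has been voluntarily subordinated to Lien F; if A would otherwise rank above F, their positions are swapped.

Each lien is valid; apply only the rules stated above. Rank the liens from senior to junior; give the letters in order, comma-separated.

Adjusting effective dates: E's effective date is the deed date, May 23, 2022.
C, as a real-property tax lien, has superpriority and ranks first.
Ordering the rest by effective date: F (May 2, 2022), E (May 23, 2022), A (April 13, 2023), D (June 30, 2023), B (November 12, 2023).
Since A is not senior to F, the subordination leaves the order unchanged.

C, F, E, A, D, B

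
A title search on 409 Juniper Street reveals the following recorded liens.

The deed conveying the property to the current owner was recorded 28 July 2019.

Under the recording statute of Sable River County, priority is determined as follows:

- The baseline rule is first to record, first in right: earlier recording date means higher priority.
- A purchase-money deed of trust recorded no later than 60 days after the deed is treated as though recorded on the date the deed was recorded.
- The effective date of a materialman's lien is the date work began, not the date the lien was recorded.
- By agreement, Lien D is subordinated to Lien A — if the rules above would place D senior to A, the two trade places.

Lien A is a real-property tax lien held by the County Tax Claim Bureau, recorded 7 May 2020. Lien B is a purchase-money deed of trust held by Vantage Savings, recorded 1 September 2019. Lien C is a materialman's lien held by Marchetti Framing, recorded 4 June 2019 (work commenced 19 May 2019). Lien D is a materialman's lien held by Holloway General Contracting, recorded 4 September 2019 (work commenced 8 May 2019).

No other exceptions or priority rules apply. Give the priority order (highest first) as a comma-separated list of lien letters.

Effective dates: B's effective date is the deed date, 28 July 2019; C is treated as recorded 19 May 2019, the work-commencement date; D relates back to 8 May 2019 (work commenced).
By effective date: D (8 May 2019), C (19 May 2019), B (28 July 2019), A (7 May 2020).
Because D would otherwise rank above A, the subordination swaps them.

A, C, B, D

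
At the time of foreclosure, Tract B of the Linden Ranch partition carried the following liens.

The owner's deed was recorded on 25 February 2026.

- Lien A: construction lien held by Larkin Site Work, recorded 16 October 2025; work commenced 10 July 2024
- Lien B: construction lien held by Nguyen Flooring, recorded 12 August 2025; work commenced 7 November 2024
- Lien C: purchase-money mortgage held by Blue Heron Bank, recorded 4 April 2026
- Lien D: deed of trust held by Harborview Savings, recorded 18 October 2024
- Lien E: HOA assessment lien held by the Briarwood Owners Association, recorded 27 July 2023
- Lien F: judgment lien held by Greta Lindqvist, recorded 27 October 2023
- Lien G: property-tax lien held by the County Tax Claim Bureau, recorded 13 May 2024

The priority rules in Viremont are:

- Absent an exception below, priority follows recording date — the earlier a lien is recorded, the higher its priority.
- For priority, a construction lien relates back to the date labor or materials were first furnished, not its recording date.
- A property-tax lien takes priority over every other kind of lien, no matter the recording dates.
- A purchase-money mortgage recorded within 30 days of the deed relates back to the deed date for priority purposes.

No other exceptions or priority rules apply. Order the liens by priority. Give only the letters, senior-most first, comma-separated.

First, effective dates: A is treated as recorded 10 July 2024, the work-commencement date; B relates back to 7 November 2024 (work commenced); C was recorded 38 days after the deed, outside the 30-day window, so it keeps its recording date.
G, as a property-tax lien, has superpriority and ranks first.
Among the remaining liens, by effective date: E (27 July 2023), F (27 October 2023), A (10 July 2024), D (18 October 2024), B (7 November 2024), C (4 April 2026).

G, E, F, A, D, B, C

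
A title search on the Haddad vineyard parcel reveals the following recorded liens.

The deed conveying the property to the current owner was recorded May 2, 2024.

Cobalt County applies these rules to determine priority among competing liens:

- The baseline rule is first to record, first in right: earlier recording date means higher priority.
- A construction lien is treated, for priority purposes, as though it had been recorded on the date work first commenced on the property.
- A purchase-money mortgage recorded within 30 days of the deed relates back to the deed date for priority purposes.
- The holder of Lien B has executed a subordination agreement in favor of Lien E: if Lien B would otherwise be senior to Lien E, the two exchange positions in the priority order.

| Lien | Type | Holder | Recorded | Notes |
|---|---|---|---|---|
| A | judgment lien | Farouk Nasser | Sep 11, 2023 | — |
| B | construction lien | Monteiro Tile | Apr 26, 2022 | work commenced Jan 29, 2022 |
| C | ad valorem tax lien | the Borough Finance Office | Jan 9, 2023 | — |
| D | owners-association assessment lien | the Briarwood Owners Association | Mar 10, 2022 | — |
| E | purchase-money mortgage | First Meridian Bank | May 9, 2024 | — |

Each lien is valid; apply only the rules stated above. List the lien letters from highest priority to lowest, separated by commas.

E, D, C, A, B

Effective dates: B is treated as recorded Jan 29, 2022, the work-commencement date; E relates back to the deed date May 2, 2024.
By effective date: B (Jan 29, 2022), D (Mar 10, 2022), C (Jan 9, 2023), A (Sep 11, 2023), E (May 2, 2024).
The subordination applies — B was senior to E — so B and E swap.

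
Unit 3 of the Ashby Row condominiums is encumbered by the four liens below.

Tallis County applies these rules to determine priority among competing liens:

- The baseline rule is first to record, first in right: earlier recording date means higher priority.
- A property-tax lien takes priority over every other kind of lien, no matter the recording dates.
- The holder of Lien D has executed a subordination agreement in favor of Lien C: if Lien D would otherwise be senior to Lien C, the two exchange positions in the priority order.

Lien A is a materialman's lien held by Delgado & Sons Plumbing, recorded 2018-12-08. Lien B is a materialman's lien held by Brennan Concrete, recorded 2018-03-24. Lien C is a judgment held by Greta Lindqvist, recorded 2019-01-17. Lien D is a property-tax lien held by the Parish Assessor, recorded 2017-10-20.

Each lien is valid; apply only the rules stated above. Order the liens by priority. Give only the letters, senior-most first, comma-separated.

As a property-tax lien, D is senior to every other lien.
Remaining liens by effective date: B (2018-03-24), A (2018-12-08), C (2019-01-17).
The subordination applies — D was senior to C — so D and C swap.

C, B, A, D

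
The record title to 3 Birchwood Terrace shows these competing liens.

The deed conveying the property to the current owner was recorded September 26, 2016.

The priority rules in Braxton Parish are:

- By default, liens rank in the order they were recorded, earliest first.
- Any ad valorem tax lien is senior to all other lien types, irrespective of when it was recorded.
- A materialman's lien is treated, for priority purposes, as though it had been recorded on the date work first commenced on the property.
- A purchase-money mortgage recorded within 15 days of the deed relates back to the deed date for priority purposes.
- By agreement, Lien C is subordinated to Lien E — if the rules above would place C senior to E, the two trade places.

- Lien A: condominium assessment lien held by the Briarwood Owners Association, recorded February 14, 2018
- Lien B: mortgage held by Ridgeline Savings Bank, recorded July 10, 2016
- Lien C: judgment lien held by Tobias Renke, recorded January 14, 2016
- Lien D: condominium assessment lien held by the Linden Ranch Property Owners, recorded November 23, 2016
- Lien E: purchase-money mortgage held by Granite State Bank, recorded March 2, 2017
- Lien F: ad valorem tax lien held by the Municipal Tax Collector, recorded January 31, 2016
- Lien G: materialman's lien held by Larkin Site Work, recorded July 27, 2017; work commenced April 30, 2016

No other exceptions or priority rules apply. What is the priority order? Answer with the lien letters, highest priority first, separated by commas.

Effective dates after the stated exceptions: E was recorded 157 days after the deed, outside the 15-day window, so it keeps its recording date; G's effective date is April 30, 2016, when work began.
As an ad valorem tax lien, F is senior to every other lien.
Remaining liens by effective date: C (January 14, 2016), G (April 30, 2016), B (July 10, 2016), D (November 23, 2016), E (March 2, 2017), A (February 14, 2018).
C would otherwise be senior to E, so under the subordination agreement C and E exchange positions.

F, E, G, B, D, C, A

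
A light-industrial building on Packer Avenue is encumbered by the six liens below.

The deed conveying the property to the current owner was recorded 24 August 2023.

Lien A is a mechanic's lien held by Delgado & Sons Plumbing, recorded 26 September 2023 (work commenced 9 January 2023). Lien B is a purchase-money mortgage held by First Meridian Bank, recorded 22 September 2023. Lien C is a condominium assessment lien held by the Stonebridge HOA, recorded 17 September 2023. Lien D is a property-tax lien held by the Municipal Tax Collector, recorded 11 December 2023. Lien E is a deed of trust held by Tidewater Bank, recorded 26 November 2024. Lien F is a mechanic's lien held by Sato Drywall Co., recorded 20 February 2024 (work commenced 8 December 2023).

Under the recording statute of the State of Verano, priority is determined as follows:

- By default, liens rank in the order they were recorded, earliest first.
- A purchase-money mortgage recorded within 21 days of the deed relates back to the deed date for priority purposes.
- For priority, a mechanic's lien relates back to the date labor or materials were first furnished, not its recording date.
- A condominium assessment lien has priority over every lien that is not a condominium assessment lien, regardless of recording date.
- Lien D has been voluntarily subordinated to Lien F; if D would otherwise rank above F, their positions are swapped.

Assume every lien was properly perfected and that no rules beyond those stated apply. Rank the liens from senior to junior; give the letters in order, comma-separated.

C, A, B, F, D, E

Effective dates: A relates back to 9 January 2023 (work commenced); B missed the 21-day window (29 days after the deed), so its recording date stands; F's effective date is 8 December 2023, when work began.
As a condominium assessment lien, C is senior to every other lien.
Remaining liens by effective date: A (9 January 2023), B (22 September 2023), F (8 December 2023), D (11 December 2023), E (26 November 2024).
Since D is not senior to F, the subordination leaves the order unchanged.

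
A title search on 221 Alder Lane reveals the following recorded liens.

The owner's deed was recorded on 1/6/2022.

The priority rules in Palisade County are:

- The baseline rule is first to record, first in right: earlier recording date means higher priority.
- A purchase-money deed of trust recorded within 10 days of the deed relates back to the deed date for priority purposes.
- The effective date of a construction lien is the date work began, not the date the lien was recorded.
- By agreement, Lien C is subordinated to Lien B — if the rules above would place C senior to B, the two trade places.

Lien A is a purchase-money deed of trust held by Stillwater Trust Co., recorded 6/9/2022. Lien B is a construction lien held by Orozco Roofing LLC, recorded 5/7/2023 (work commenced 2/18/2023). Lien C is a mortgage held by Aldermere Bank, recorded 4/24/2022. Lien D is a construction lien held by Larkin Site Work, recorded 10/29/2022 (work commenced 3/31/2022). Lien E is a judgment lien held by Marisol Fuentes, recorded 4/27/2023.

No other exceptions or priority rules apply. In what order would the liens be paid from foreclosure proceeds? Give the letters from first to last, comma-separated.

Effective dates after the stated exceptions: A missed the 10-day window (154 days after the deed), so its recording date stands; B relates back to 2/18/2023 (work commenced); D is treated as recorded 3/31/2022, the work-commencement date.
By effective date, earliest first: D (3/31/2022), C (4/24/2022), A (6/9/2022), B (2/18/2023), E (4/27/2023).
Because C would otherwise rank above B, the subordination swaps them.

D, B, A, C, E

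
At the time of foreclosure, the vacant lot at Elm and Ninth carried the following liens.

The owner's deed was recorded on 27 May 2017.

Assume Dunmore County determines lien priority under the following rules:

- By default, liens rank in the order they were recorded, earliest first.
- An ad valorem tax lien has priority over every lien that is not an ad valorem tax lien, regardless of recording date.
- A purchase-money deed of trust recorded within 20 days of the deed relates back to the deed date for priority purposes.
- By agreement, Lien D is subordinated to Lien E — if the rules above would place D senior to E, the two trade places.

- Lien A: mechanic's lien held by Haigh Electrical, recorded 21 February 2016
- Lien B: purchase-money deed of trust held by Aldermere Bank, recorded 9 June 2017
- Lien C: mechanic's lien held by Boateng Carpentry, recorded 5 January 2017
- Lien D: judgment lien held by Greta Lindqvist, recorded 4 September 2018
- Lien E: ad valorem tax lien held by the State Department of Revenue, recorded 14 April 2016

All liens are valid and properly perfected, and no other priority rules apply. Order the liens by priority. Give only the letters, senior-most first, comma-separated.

E, A, C, B, D

First, effective dates: B was recorded within the 20-day window, so its effective date is the deed date 27 May 2017.
E is an ad valorem tax lien, so it outranks all other liens regardless of date.
The other liens, earliest effective date first: A (21 February 2016), C (5 January 2017), B (27 May 2017), D (4 September 2018).
D already ranks below E; the subordination has no effect.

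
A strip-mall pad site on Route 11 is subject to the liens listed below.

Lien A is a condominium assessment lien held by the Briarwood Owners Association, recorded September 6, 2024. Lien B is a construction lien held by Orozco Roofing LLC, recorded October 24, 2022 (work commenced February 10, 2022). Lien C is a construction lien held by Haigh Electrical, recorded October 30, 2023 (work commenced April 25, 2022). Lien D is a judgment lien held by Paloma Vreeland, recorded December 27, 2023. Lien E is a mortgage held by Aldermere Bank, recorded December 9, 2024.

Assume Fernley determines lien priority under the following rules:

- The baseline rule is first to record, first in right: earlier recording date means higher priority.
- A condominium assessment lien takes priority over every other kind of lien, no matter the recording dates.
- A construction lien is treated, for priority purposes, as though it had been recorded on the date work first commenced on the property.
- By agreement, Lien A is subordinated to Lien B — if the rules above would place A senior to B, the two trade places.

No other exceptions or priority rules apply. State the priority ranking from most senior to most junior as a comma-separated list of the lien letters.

B, A, C, D, E

Effective dates: B's effective date is February 10, 2022, when work began; C is treated as recorded April 25, 2022, the work-commencement date.
As a condominium assessment lien, A is senior to every other lien.
Ordering the rest by effective date: B (February 10, 2022), C (April 25, 2022), D (December 27, 2023), E (December 9, 2024).
A would otherwise be senior to B, so under the subordination agreement A and B exchange positions.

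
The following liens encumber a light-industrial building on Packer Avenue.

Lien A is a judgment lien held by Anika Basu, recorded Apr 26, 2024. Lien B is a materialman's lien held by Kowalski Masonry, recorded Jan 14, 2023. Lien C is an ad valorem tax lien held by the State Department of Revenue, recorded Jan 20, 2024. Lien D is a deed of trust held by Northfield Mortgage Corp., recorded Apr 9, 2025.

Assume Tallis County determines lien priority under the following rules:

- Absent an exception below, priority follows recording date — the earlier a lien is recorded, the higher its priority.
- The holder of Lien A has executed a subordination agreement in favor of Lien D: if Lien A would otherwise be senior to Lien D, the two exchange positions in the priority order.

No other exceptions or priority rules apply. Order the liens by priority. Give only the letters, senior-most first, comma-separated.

B, C, D, A

By effective date: B (Jan 14, 2023), C (Jan 20, 2024), A (Apr 26, 2024), D (Apr 9, 2025).
The subordination applies — A was senior to D — so A and D swap.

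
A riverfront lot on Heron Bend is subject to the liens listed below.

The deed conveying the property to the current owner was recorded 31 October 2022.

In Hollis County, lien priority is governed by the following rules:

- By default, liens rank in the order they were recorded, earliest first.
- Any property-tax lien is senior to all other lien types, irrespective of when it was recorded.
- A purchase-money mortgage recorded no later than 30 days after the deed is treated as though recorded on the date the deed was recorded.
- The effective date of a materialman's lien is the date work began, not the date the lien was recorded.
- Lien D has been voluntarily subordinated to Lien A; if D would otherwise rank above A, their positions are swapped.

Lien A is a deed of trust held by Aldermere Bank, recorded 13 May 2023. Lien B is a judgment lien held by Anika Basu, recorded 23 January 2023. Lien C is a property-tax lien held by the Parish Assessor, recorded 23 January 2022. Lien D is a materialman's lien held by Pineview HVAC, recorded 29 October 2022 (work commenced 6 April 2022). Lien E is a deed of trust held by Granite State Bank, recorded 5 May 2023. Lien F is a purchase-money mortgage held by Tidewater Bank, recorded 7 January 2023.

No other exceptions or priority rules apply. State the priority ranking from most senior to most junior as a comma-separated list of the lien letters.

C, A, F, B, E, D

Effective dates: D relates back to 6 April 2022 (work commenced); F missed the 30-day window (68 days after the deed), so its recording date stands.
C is a property-tax lien, so it outranks all other liens regardless of date.
Among the remaining liens, by effective date: D (6 April 2022), F (7 January 2023), B (23 January 2023), E (5 May 2023), A (13 May 2023).
D would otherwise be senior to A, so under the subordination agreement D and A exchange positions.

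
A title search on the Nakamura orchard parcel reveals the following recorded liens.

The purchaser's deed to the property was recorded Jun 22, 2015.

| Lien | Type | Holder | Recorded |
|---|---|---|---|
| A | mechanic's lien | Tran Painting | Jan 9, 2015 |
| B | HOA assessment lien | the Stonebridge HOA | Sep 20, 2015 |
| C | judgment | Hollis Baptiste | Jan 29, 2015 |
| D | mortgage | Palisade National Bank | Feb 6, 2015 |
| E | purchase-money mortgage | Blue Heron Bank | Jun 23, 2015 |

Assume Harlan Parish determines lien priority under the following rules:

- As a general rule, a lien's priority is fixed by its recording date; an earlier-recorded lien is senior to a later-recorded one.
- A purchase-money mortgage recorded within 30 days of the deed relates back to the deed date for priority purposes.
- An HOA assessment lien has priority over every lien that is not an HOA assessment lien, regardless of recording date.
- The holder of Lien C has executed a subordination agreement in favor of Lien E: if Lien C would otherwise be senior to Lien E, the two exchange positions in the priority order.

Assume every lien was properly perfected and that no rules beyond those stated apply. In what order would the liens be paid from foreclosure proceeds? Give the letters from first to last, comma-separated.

B, A, E, D, C

First, effective dates: E's effective date is the deed date, Jun 22, 2015.
B, as an HOA assessment lien, has superpriority and ranks first.
Ordering the rest by effective date: A (Jan 9, 2015), C (Jan 29, 2015), D (Feb 6, 2015), E (Jun 22, 2015).
C is senior to E before the subordination, so the two trade places.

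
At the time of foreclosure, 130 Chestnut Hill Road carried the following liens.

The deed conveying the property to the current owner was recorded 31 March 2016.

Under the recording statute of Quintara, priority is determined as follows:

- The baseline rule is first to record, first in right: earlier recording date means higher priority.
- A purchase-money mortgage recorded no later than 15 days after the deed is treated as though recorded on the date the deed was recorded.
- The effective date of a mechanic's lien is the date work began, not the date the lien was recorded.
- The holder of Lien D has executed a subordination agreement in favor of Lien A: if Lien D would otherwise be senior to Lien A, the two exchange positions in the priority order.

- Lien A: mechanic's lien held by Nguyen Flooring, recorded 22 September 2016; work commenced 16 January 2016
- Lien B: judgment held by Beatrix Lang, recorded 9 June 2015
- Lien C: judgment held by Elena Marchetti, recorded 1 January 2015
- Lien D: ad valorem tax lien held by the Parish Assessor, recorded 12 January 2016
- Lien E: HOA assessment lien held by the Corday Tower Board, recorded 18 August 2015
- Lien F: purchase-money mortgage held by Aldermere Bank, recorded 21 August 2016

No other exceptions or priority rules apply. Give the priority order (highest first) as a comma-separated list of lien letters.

Adjusting effective dates: A relates back to 16 January 2016 (work commenced); F missed the 15-day window (143 days after the deed), so its recording date stands.
By effective date, earliest first: C (1 January 2015), B (9 June 2015), E (18 August 2015), D (12 January 2016), A (16 January 2016), F (21 August 2016).
The subordination applies — D was senior to A — so D and A swap.

C, B, E, A, D, F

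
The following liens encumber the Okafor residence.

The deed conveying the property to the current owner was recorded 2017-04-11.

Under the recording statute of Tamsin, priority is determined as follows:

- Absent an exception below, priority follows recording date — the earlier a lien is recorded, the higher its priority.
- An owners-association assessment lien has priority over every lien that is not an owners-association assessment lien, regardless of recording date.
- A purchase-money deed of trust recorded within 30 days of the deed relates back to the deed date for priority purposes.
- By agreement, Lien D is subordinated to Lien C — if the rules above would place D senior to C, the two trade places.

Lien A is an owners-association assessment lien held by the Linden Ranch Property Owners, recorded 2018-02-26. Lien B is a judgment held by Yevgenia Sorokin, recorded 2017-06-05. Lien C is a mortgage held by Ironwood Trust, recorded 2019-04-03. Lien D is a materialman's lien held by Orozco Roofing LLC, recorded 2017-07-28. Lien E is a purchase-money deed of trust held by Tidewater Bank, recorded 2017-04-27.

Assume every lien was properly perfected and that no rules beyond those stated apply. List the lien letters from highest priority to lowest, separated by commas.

Effective dates after the stated exceptions: E's effective date is the deed date, 2017-04-11.
As an owners-association assessment lien, A is senior to every other lien.
The other liens, earliest effective date first: E (2017-04-11), B (2017-06-05), D (2017-07-28), C (2019-04-03).
D would otherwise be senior to C, so under the subordination agreement D and C exchange positions.

A, E, B, C, D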